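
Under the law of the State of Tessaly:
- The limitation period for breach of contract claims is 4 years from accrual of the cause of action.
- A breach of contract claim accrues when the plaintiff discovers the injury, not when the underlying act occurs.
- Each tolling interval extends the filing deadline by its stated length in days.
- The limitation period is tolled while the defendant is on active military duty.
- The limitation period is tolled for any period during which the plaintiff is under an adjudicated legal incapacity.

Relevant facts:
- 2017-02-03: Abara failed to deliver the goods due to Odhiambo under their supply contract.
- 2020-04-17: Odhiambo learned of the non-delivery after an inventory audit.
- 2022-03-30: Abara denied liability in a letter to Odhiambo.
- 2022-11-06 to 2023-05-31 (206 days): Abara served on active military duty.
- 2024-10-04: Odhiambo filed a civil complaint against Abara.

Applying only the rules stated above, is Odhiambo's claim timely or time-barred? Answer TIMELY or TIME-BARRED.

TIMELY

The claim did not accrue until Odhiambo discovered the injury on 2020-04-17; the 2017-02-03 act date does not start the clock under the stated rule.
Adding the 4 years base period to 2020-04-17 gives a deadline of 2024-04-17, before any tolling.
The period was tolled for 206 days by the defendant's active military service (2022-11-06 to 2023-05-31), pushing the deadline to 2024-11-09.
None of the other events listed affects the running of the period under the stated rules.
The 2024-10-04 filing precedes the 2024-11-09 deadline; the claim is timely.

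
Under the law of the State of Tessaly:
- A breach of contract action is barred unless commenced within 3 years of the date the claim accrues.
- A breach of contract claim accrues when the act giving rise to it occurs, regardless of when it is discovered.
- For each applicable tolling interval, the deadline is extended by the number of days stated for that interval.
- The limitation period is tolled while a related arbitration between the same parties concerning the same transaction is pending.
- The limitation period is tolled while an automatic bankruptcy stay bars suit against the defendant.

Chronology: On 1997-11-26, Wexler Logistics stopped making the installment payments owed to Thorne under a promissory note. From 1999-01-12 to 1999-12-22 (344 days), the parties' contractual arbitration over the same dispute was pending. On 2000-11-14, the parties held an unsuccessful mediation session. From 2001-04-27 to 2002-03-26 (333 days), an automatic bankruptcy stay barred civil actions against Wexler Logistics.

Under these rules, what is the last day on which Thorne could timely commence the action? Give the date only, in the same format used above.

The claim accrued on 1997-11-26, the date of the act.
3 years from 1997-11-26 is 2000-11-26.
The pending related arbitration from 1999-01-12 to 1999-12-22 tolled the period for 344 days, extending the deadline to 2001-11-05.
Because the automatic bankruptcy stay ran from 2001-04-27 to 2002-03-26, the deadline is extended by 333 days to 2002-10-04.
The other events in the timeline have no effect on the limitation period under the stated rules.

2002-10-04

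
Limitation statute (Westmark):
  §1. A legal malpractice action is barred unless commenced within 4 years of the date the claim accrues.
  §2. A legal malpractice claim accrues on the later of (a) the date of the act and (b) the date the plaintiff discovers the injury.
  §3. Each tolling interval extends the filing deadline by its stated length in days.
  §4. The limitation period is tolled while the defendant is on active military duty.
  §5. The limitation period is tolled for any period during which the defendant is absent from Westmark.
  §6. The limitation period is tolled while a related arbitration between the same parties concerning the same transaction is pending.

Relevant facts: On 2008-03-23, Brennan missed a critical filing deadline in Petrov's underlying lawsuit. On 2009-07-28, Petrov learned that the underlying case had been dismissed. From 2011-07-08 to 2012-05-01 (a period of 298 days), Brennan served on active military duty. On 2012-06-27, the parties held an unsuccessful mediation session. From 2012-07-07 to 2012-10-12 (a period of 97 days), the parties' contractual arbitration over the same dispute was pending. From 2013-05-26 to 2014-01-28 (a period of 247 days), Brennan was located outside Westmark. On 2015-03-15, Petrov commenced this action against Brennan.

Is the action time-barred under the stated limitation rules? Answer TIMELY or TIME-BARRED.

Taking the later of the act (2008-03-23) and discovery (2009-07-28), the claim accrued on 2009-07-28.
4 years from 2009-07-28 is 2013-07-28.
The period was tolled for 298 days by the defendant's active military service (2011-07-08 to 2012-05-01), pushing the deadline to 2014-05-22.
Because the pending related arbitration ran from 2012-07-07 to 2012-10-12, the deadline is extended by 97 days to 2014-08-27.
The period was tolled for 247 days by the defendant's absence from the jurisdiction (2013-05-26 to 2014-01-28), pushing the deadline to 2015-05-01.
The other events in the timeline have no effect on the limitation period under the stated rules.
Filing on 2015-03-15 beat the 2015-05-01 deadline — the action is timely.

TIMELY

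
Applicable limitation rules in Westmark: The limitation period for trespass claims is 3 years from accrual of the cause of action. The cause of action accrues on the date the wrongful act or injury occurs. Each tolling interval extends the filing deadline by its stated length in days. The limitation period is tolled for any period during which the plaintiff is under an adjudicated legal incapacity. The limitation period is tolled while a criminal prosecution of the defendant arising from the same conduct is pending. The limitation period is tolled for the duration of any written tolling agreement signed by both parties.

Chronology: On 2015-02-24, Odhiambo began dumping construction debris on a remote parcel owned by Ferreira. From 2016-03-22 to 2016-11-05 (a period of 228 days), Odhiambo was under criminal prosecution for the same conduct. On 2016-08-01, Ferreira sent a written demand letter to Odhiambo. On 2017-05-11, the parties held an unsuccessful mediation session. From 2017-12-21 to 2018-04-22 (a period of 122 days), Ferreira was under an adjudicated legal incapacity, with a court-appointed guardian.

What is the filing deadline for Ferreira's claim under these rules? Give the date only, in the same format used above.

2019-02-09

The cause of action accrued on 2015-02-24, the date of the act.
3 years from 2015-02-24 is 2018-02-24.
The period was tolled for 228 days by the pending criminal prosecution (2016-03-22 to 2016-11-05), pushing the deadline to 2018-10-10.
The period was tolled for 122 days by the plaintiff's legal incapacity (2017-12-21 to 2018-04-22), pushing the deadline to 2019-02-09.
Nothing else in the chronology tolls or restarts the period.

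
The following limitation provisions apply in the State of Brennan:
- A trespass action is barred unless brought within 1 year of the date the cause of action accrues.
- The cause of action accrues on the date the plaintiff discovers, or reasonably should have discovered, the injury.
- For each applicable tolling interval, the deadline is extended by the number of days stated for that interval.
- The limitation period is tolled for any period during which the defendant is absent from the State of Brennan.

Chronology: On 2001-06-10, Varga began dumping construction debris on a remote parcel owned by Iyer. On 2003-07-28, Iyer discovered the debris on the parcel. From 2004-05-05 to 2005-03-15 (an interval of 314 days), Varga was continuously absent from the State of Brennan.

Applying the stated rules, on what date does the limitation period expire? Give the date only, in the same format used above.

2005-06-07

Under the discovery rule, the claim accrued on 2003-07-28, when Iyer discovered the injury — not on the 2001-06-10 date of the underlying act.
1 year from 2003-07-28 is 2004-07-28.
The period was tolled for 314 days by the defendant's absence from the jurisdiction (2004-05-05 to 2005-03-15), pushing the deadline to 2005-06-07.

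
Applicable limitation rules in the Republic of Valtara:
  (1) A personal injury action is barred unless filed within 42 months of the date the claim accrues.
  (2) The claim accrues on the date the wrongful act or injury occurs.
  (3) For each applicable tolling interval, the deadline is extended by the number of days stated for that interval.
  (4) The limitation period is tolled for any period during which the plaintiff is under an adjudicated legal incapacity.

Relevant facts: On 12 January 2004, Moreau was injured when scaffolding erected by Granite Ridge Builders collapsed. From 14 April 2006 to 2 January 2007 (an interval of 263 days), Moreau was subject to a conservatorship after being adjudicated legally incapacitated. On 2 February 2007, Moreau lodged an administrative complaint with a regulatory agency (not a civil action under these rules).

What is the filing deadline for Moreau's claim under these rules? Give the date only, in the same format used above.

31 March 2008

The claim accrued on 12 January 2004, the date of the act.
42 months from 12 January 2004 is 12 July 2007.
Because the plaintiff's legal incapacity ran from 14 April 2006 to 2 January 2007, the deadline is extended by 263 days to 31 March 2008.
The other events in the timeline have no effect on the limitation period under the stated rules.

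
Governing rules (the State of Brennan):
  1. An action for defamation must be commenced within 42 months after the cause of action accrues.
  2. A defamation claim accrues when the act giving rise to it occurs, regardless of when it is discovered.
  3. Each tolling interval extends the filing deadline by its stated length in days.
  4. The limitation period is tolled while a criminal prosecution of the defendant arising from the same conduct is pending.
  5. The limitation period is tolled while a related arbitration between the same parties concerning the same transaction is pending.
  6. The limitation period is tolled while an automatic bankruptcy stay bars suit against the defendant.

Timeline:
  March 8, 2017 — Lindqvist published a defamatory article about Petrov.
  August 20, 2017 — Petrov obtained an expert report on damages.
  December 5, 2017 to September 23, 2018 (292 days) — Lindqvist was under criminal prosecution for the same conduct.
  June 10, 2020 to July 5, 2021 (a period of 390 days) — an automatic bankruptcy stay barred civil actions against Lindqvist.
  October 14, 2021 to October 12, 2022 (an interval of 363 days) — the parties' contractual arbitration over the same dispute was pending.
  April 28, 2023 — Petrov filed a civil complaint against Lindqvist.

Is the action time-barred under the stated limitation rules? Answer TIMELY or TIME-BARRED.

The limitation period began to run on March 8, 2017.
The untolled deadline — 42 months after March 8, 2017 — is September 8, 2020.
The period was tolled for 292 days by the pending criminal prosecution (December 5, 2017 to September 23, 2018), pushing the deadline to June 27, 2021.
The automatic bankruptcy stay from June 10, 2020 to July 5, 2021 tolled the period for 390 days, extending the deadline to July 22, 2022.
The period was tolled for 363 days by the pending related arbitration (October 14, 2021 to October 12, 2022), pushing the deadline to July 20, 2023.
None of the other events listed affects the running of the period under the stated rules.
The April 28, 2023 filing precedes the July 20, 2023 deadline; the claim is timely.

TIMELY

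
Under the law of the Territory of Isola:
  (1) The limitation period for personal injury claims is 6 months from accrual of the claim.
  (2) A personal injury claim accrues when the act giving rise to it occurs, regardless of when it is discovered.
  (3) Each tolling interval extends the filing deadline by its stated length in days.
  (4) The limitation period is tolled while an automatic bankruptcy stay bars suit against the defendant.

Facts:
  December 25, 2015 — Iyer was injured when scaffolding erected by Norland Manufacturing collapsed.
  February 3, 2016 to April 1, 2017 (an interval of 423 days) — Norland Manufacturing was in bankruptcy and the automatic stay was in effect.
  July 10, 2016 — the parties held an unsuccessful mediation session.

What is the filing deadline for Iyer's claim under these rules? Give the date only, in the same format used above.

August 22, 2017

The limitation period began to run on December 25, 2015.
The untolled deadline — 6 months after December 25, 2015 — is June 25, 2016.
The period was tolled for 423 days by the automatic bankruptcy stay (February 3, 2016 to April 1, 2017), pushing the deadline to August 22, 2017.
The other events in the timeline have no effect on the limitation period under the stated rules.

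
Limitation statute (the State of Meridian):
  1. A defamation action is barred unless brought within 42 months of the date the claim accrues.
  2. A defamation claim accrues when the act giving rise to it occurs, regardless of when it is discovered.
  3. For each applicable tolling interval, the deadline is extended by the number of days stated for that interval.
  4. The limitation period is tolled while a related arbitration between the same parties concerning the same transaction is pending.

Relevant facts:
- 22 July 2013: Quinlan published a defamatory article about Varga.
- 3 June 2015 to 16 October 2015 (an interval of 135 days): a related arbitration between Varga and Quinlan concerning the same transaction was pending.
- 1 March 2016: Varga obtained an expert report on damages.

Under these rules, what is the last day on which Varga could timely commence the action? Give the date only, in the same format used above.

6 June 2017

The claim accrued on 22 July 2013, when the wrongful act occurred.
Adding the 42 months base period to 22 July 2013 gives a deadline of 22 January 2017, before any tolling.
The pending related arbitration from 3 June 2015 to 16 October 2015 tolled the period for 135 days, extending the deadline to 6 June 2017.
The other events in the timeline have no effect on the limitation period under the stated rules.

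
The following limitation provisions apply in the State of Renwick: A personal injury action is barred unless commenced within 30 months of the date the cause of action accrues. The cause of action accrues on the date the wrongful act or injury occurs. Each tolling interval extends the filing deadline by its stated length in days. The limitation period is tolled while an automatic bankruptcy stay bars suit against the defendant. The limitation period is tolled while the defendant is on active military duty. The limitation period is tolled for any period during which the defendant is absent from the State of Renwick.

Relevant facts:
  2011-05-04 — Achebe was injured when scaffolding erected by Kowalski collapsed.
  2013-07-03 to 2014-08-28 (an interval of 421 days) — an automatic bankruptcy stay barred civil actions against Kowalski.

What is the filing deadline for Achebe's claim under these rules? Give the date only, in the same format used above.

2014-12-30

The cause of action accrued on 2011-05-04, the date of the act.
30 months from 2011-05-04 is 2013-11-04.
The period was tolled for 421 days by the automatic bankruptcy stay (2013-07-03 to 2014-08-28), pushing the deadline to 2014-12-30.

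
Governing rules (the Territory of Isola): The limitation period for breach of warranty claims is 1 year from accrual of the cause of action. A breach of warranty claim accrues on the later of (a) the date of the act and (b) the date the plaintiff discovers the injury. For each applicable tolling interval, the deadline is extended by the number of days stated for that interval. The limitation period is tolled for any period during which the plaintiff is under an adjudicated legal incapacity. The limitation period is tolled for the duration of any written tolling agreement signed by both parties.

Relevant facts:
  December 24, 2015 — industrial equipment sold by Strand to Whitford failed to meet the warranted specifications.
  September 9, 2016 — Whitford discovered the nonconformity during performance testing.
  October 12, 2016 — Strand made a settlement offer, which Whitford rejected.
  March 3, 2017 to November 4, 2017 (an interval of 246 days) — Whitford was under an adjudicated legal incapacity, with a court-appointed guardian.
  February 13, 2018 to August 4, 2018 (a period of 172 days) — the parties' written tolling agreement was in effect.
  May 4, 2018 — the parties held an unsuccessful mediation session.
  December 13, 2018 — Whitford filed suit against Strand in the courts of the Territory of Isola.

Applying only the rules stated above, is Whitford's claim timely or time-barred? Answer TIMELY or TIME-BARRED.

The claim accrued on September 9, 2016 — the later of the December 24, 2015 act and the September 9, 2016 discovery.
1 year from September 9, 2016 is September 9, 2017.
The period was tolled for 246 days by the plaintiff's legal incapacity (March 3, 2017 to November 4, 2017), pushing the deadline to May 13, 2018.
The written tolling agreement from February 13, 2018 to August 4, 2018 tolled the period for 172 days, extending the deadline to November 1, 2018.
None of the other events listed affects the running of the period under the stated rules.
The December 13, 2018 filing falls after the November 1, 2018 deadline; the claim is time-barred.

TIME-BARRED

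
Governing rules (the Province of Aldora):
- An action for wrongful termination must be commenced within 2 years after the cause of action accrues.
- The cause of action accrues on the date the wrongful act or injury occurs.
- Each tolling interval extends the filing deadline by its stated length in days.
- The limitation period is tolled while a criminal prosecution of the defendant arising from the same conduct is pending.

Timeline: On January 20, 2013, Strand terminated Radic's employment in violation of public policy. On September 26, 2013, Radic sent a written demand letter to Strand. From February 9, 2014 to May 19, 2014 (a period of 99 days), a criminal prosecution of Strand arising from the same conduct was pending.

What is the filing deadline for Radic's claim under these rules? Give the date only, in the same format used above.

The limitation period began to run on January 20, 2013.
2 years from January 20, 2013 is January 20, 2015.
The period was tolled for 99 days by the pending criminal prosecution (February 9, 2014 to May 19, 2014), pushing the deadline to April 29, 2015.
The other events in the timeline have no effect on the limitation period under the stated rules.

April 29, 2015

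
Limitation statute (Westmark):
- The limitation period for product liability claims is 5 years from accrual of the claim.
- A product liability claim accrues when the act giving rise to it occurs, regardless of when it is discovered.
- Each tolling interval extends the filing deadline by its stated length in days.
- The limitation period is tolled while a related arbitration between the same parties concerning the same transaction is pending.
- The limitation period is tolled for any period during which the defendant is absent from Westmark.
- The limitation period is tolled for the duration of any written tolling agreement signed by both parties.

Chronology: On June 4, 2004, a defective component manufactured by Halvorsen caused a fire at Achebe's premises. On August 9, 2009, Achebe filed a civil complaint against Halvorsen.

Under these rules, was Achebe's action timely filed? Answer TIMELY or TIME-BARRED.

The claim accrued on June 4, 2004, when the wrongful act occurred.
Adding the 5 years base period to June 4, 2004 gives a deadline of June 4, 2009, before any tolling.
The August 9, 2009 filing falls after the June 4, 2009 deadline; the claim is time-barred.

TIME-BARRED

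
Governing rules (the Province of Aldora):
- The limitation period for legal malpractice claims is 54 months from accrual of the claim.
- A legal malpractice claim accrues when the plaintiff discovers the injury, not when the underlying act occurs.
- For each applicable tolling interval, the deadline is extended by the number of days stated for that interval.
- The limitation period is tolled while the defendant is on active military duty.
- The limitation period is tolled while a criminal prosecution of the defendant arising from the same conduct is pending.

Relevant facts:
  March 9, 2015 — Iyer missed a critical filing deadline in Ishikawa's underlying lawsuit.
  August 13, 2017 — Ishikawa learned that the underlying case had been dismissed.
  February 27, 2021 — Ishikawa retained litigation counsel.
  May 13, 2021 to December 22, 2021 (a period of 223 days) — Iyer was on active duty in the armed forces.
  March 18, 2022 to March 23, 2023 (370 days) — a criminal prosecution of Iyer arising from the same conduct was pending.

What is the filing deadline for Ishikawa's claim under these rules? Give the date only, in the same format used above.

Under the discovery rule, the claim accrued on August 13, 2017, when Ishikawa discovered the injury — not on the March 9, 2015 date of the underlying act.
The untolled deadline — 54 months after August 13, 2017 — is February 13, 2022.
The defendant's active military service from May 13, 2021 to December 22, 2021 tolled the period for 223 days, extending the deadline to September 24, 2022.
The period was tolled for 370 days by the pending criminal prosecution (March 18, 2022 to March 23, 2023), pushing the deadline to September 29, 2023.
None of the other events listed affects the running of the period under the stated rules.

September 29, 2023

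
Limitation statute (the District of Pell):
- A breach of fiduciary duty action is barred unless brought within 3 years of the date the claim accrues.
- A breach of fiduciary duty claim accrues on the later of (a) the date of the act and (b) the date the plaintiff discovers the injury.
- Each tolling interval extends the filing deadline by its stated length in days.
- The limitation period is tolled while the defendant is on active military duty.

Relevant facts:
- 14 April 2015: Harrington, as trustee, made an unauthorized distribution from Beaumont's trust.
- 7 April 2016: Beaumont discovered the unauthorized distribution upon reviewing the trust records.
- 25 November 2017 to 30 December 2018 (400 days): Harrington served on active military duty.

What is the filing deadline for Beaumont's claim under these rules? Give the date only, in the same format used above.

11 May 2020

Taking the later of the act (14 April 2015) and discovery (7 April 2016), the claim accrued on 7 April 2016.
3 years from 7 April 2016 is 7 April 2019.
Because the defendant's active military service ran from 25 November 2017 to 30 December 2018, the deadline is extended by 400 days to 11 May 2020.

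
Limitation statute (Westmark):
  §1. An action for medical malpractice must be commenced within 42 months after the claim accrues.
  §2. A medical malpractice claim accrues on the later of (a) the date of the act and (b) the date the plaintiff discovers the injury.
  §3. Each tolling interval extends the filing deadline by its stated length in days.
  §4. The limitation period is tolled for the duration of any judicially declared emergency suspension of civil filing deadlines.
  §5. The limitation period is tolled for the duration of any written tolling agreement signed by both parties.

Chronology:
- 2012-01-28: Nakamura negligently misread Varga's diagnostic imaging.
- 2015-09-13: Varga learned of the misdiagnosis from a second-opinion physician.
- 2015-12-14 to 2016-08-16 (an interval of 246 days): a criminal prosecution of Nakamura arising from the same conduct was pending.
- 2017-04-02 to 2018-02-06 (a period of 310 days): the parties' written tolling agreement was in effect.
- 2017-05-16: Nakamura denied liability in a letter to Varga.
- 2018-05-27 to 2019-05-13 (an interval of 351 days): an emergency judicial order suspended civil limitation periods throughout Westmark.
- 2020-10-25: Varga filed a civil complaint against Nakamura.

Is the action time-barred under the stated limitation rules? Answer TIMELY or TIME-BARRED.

TIMELY

The claim accrued on 2015-09-13 — the later of the 2012-01-28 act and the 2015-09-13 discovery.
Adding the 42 months base period to 2015-09-13 gives a deadline of 2019-03-13, before any tolling.
Because the written tolling agreement ran from 2017-04-02 to 2018-02-06, the deadline is extended by 310 days to 2020-01-17.
The emergency suspension of filing deadlines from 2018-05-27 to 2019-05-13 tolled the period for 351 days, extending the deadline to 2021-01-02.
The pending criminal prosecution from 2015-12-14 to 2016-08-16 does not toll the period, because no stated rule makes a criminal prosecution a tolling event.
None of the other events listed affects the running of the period under the stated rules.
Filing on 2020-10-25 beat the 2021-01-02 deadline — the action is timely.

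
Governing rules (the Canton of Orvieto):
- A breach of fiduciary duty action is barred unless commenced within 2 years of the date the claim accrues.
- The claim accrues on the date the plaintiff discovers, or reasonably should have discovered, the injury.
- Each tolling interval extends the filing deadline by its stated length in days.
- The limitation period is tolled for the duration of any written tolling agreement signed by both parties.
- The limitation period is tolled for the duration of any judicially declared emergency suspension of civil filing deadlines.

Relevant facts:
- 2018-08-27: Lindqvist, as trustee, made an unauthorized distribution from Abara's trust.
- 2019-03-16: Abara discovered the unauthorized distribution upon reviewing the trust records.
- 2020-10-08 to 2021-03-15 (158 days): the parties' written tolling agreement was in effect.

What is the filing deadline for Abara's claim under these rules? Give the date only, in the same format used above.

The claim did not accrue until Abara discovered the injury on 2019-03-16; the 2018-08-27 act date does not start the clock under the stated rule.
Adding the 2 years base period to 2019-03-16 gives a deadline of 2021-03-16, before any tolling.
The period was tolled for 158 days by the written tolling agreement (2020-10-08 to 2021-03-15), pushing the deadline to 2021-08-21.

2021-08-21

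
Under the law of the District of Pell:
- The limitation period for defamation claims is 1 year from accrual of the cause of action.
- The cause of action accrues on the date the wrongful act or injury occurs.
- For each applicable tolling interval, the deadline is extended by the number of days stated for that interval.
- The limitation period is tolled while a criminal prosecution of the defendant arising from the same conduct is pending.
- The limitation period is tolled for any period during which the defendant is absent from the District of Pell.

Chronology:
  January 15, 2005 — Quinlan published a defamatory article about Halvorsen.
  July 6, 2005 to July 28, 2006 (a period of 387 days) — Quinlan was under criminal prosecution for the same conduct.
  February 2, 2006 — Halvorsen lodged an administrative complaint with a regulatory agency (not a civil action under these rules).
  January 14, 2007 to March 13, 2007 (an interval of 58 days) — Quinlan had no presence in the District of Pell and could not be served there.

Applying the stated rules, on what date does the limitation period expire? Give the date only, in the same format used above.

April 5, 2007

The claim accrued on January 15, 2005, when the wrongful act occurred.
1 year from January 15, 2005 is January 15, 2006.
Because the pending criminal prosecution ran from July 6, 2005 to July 28, 2006, the deadline is extended by 387 days to February 6, 2007.
The period was tolled for 58 days by the defendant's absence from the jurisdiction (January 14, 2007 to March 13, 2007), pushing the deadline to April 5, 2007.
Nothing else in the chronology tolls or restarts the period.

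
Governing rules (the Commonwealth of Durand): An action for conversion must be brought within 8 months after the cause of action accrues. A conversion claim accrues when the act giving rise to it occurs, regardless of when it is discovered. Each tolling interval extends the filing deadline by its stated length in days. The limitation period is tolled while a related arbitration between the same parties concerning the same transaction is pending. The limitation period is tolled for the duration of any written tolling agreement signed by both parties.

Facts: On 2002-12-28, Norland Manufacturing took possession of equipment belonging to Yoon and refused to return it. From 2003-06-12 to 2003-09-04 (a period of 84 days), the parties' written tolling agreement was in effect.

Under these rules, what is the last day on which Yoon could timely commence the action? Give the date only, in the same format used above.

The claim accrued on 2002-12-28, when the wrongful act occurred.
The untolled deadline — 8 months after 2002-12-28 — is 2003-08-28.
The period was tolled for 84 days by the written tolling agreement (2003-06-12 to 2003-09-04), pushing the deadline to 2003-11-20.

2003-11-20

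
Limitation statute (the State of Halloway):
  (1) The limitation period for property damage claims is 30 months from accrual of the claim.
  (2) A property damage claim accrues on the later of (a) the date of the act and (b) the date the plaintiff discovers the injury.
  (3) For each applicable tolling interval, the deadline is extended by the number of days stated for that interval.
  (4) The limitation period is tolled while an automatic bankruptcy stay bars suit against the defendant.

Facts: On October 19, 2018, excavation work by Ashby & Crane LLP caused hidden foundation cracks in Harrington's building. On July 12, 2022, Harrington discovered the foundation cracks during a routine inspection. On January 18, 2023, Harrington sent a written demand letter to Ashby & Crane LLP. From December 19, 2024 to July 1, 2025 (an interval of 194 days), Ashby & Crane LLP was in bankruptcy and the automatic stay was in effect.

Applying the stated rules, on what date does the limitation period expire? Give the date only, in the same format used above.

The claim accrued on July 12, 2022 — the later of the October 19, 2018 act and the July 12, 2022 discovery.
Adding the 30 months base period to July 12, 2022 gives a deadline of January 12, 2025, before any tolling.
Because the automatic bankruptcy stay ran from December 19, 2024 to July 1, 2025, the deadline is extended by 194 days to July 25, 2025.
The other events in the timeline have no effect on the limitation period under the stated rules.

July 25, 2025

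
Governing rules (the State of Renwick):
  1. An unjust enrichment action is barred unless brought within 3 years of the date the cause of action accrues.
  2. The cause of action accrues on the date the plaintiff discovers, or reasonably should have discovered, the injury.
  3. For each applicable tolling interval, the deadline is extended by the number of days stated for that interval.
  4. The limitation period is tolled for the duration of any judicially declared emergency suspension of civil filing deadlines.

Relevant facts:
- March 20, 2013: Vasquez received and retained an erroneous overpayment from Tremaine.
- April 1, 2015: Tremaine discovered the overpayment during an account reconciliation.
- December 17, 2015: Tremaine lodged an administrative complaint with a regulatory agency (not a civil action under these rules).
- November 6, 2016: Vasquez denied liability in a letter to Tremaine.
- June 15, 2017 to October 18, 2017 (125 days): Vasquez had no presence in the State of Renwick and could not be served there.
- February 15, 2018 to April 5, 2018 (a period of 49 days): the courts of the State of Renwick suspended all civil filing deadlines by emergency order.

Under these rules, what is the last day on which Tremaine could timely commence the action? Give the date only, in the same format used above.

May 20, 2018

Accrual is tied to discovery, so the period began on April 1, 2015 rather than on March 20, 2013 when the act occurred.
The untolled deadline — 3 years after April 1, 2015 — is April 1, 2018.
Because the emergency suspension of filing deadlines ran from February 15, 2018 to April 5, 2018, the deadline is extended by 49 days to May 20, 2018.
The defendant's absence from the jurisdiction from June 15, 2017 to October 18, 2017 does not toll the period, because no stated rule makes the defendant's absence a tolling event.
Nothing else in the chronology tolls or restarts the period.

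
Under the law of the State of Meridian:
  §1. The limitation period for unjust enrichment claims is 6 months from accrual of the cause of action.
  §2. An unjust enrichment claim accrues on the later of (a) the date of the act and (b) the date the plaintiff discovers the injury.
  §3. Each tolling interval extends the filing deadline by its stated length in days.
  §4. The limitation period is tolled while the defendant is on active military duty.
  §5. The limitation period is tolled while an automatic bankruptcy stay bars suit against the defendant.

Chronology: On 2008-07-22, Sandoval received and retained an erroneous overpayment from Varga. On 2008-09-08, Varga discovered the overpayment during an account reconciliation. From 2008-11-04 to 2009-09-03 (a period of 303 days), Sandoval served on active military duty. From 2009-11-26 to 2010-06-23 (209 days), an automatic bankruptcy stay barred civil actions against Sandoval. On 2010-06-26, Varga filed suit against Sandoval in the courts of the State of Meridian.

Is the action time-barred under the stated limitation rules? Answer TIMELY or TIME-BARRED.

TIMELY

Because discovery on 2008-09-08 post-dates the 2008-07-22 act, accrual under the later-of rule falls on 2008-09-08.
The untolled deadline — 6 months after 2008-09-08 — is 2009-03-08.
The defendant's active military service from 2008-11-04 to 2009-09-03 tolled the period for 303 days, extending the deadline to 2010-01-05.
The automatic bankruptcy stay from 2009-11-26 to 2010-06-23 tolled the period for 209 days, extending the deadline to 2010-08-02.
Filing on 2010-06-26 beat the 2010-08-02 deadline — the action is timely.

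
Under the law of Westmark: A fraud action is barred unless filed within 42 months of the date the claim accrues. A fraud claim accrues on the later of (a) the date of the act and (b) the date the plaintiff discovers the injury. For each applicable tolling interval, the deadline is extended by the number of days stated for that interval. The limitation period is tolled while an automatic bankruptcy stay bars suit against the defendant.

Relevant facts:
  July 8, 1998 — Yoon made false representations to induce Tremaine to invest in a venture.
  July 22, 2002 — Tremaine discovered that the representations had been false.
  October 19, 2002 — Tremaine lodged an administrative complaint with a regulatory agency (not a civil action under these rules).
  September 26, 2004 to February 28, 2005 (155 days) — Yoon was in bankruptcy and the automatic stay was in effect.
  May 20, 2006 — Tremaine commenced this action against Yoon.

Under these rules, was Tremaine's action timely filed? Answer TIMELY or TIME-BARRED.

Because discovery on July 22, 2002 post-dates the July 8, 1998 act, accrual under the later-of rule falls on July 22, 2002.
The untolled deadline — 42 months after July 22, 2002 — is January 22, 2006.
The automatic bankruptcy stay from September 26, 2004 to February 28, 2005 tolled the period for 155 days, extending the deadline to June 26, 2006.
None of the other events listed affects the running of the period under the stated rules.
Filing on May 20, 2006 beat the June 26, 2006 deadline — the action is timely.

TIMELY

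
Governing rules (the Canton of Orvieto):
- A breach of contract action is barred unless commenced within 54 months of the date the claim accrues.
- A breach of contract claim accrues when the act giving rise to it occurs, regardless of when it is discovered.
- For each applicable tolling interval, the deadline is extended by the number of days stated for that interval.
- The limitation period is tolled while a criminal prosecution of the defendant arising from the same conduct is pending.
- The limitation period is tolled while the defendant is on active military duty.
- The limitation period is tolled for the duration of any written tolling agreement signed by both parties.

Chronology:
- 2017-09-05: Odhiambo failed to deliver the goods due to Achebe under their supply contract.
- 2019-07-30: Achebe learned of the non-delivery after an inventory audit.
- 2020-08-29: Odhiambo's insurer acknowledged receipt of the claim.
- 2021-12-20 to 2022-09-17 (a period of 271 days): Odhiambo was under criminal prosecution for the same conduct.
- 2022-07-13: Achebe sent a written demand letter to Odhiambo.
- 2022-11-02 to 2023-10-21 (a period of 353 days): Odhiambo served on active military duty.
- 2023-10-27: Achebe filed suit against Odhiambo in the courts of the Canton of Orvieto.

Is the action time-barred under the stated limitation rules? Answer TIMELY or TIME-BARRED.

Accrual is governed by the date of the act, so the period began to run on 2017-09-05; the later discovery on 2019-07-30 is irrelevant under the stated rule.
The untolled deadline — 54 months after 2017-09-05 — is 2022-03-05.
The period was tolled for 271 days by the pending criminal prosecution (2021-12-20 to 2022-09-17), pushing the deadline to 2022-12-01.
The period was tolled for 353 days by the defendant's active military service (2022-11-02 to 2023-10-21), pushing the deadline to 2023-11-19.
The other events in the timeline have no effect on the limitation period under the stated rules.
Filing on 2023-10-27 beat the 2023-11-19 deadline — the action is timely.

TIMELY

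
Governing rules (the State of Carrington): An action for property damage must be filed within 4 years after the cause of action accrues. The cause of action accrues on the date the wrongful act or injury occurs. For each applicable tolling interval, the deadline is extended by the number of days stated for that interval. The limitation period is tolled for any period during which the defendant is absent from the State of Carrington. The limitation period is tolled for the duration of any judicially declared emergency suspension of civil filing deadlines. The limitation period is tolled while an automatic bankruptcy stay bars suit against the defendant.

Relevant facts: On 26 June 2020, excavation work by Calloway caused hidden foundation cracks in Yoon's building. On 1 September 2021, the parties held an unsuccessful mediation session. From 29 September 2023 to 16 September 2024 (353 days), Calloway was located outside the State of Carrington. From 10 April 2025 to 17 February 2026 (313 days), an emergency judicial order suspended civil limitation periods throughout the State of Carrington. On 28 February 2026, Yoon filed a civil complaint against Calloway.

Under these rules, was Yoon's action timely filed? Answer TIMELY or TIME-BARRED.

TIMELY

The limitation period began to run on 26 June 2020.
Adding the 4 years base period to 26 June 2020 gives a deadline of 26 June 2024, before any tolling.
Because the defendant's absence from the jurisdiction ran from 29 September 2023 to 16 September 2024, the deadline is extended by 353 days to 14 June 2025.
Because the emergency suspension of filing deadlines ran from 10 April 2025 to 17 February 2026, the deadline is extended by 313 days to 23 April 2026.
None of the other events listed affects the running of the period under the stated rules.
Yoon filed on 28 February 2026, before the 23 April 2026 deadline, so the action is timely.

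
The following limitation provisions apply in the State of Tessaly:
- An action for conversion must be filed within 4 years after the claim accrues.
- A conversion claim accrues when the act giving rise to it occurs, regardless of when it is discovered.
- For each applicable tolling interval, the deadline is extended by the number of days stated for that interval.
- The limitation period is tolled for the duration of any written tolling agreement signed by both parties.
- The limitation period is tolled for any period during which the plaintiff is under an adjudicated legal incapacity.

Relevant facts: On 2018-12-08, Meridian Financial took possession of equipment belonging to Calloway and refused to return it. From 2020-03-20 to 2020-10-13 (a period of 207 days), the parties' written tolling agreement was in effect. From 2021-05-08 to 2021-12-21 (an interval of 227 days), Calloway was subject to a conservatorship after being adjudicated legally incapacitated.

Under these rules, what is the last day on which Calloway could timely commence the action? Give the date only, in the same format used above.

2024-02-15

The claim accrued on 2018-12-08, the date of the act.
Adding the 4 years base period to 2018-12-08 gives a deadline of 2022-12-08, before any tolling.
Because the written tolling agreement ran from 2020-03-20 to 2020-10-13, the deadline is extended by 207 days to 2023-07-03.
Because the plaintiff's legal incapacity ran from 2021-05-08 to 2021-12-21, the deadline is extended by 227 days to 2024-02-15.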